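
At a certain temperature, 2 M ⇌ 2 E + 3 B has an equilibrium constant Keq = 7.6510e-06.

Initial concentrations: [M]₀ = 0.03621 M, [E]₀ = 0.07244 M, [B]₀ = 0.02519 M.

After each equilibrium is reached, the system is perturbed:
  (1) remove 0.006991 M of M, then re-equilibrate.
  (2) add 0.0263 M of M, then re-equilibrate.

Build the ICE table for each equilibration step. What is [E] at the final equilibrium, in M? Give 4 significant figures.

Q₀ = 6.3971e-05 vs Keq = 7.6510e-06 ⇒ Q>K, reverse
Step 1:
                    M           E           B
  init        0.03621     0.07244     0.02519
  Δ          0.006866   -0.006866     -0.0103
  eq          0.04308     0.06557     0.01489
  solve Keq expr → x = -0.003433; check Q = 7.6510e-06
Then remove 0.006991 M of M.
Step 2:
                    M           E           B
  init        0.03609     0.06557     0.01489
  Δ        8.8118e-04 -8.8118e-04   -0.001322
  eq          0.03697     0.06469     0.01357
  solve Keq expr → x = -4.4059e-04; check Q = 7.6510e-06
Then add 0.0263 M of M.
Step 3:
                    M           E           B
  init        0.06327     0.06469     0.01357
  Δ         -0.003089    0.003089    0.004633
  eq          0.06018     0.06778      0.0182
  solve Keq expr → x = 0.001544; check Q = 7.6510e-06

[E]_eq = 0.06778 M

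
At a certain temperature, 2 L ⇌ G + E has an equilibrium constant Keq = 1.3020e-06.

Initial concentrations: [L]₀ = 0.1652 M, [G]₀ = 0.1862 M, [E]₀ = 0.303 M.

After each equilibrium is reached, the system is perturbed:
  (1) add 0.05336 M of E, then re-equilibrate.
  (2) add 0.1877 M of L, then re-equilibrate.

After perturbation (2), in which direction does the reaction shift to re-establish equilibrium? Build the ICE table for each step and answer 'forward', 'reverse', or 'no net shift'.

Direction: forward

Q₀ = 2.067 vs Keq = 1.3020e-06 ⇒ Q>K, reverse
Step 1:
                  L         G         E
  Initial    0.1652    0.1862     0.303
  Change     0.3724   -0.1862   -0.1862
  Equil      0.5376 3.2215e-06    0.1168
  solve Keq expr → x = -0.1862; check Q = 1.3020e-06
Then add 0.05336 M of E.
Step 2:
                  L         G         E
  Initial    0.5376 3.2215e-06    0.1702
  Change  2.0204e-06 -1.0102e-06 -1.0102e-06
  Equil      0.5376 2.2114e-06    0.1702
  solve Keq expr → x = -1.0102e-06; check Q = 1.3020e-06
Then add 0.1877 M of L.
Step 3:
                  L         G         E
  Initial    0.7253 2.2114e-06    0.1702
  Change  -3.6273e-06 1.8137e-06 1.8137e-06
  Equil      0.7253 4.0250e-06    0.1702
  solve Keq expr → x = 1.8137e-06; check Q = 1.3020e-06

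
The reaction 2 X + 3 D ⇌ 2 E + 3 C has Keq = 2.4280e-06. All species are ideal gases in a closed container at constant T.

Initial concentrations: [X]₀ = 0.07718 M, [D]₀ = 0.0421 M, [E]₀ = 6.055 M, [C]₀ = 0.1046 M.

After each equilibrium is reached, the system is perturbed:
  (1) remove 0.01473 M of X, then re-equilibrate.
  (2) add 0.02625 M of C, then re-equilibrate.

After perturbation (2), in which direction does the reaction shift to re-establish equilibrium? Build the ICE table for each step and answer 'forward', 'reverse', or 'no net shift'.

Direction: reverse

Q₀ = 9.4399e+04 vs Keq = 2.4280e-06 ⇒ Q>K, reverse
Step 1:
                   X          D          E          C
  Initial    0.07718     0.0421      6.055     0.1046
  Change     0.06962     0.1044   -0.06962    -0.1044
  Equil       0.1468     0.1465      5.985 1.6626e-04
  solve Keq expr → x = -0.03481; check Q = 2.4280e-06
Then remove 0.01473 M of X.
Step 2:
                   X          D          E          C
  Initial     0.1321     0.1465      5.985 1.6626e-04
  Change  7.5322e-06 1.1298e-05 -7.5322e-06 -1.1298e-05
  Equil       0.1321     0.1465      5.985 1.5496e-04
  solve Keq expr → x = -3.7661e-06; check Q = 2.4280e-06
Then add 0.02625 M of C.
Step 3:
                   X          D          E          C
  Initial     0.1321     0.1465      5.985     0.0264
  Change     0.01747    0.02621   -0.01747   -0.02621
  Equil       0.1496     0.1728      5.968 1.9883e-04
  solve Keq expr → x = -0.008735; check Q = 2.4280e-06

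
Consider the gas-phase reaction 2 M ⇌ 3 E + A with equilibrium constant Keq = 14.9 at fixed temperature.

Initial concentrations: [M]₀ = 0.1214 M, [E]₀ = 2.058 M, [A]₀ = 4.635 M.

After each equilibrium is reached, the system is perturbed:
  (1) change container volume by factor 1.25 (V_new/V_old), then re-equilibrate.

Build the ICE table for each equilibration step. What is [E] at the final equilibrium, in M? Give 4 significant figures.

[E]_eq = 1.031 M

Q₀ = 2741 vs Keq = 14.9 ⇒ Q>K, reverse
Step 1:
                    M           E           A
  Initial      0.1214       2.058       4.635
  Change       0.5791     -0.8686     -0.2895
  Equil        0.7005       1.189       4.345
  solve Keq expr → x = -0.2895; check Q = 14.9
Then change container volume by factor 1.25 (V_new/V_old).
Step 2:
                    M           E           A
  Initial      0.5604      0.9515       3.476
  Change     -0.05291     0.07937     0.02646
  Equil        0.5075       1.031       3.503
  solve Keq expr → x = 0.02646; check Q = 14.9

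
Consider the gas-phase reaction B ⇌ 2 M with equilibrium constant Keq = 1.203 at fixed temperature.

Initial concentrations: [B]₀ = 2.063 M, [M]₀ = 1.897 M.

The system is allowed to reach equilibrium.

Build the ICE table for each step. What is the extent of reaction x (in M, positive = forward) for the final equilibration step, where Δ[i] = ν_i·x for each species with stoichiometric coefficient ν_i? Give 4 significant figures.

x = -0.1354 M

Q₀ = 1.744 vs Keq = 1.203 ⇒ Q>K, reverse
Step 1:
                   B          M
  I            2.063      1.897
  C           0.1354    -0.2708
  E            2.198      1.626
  solve Keq expr → x = -0.1354; check Q = 1.203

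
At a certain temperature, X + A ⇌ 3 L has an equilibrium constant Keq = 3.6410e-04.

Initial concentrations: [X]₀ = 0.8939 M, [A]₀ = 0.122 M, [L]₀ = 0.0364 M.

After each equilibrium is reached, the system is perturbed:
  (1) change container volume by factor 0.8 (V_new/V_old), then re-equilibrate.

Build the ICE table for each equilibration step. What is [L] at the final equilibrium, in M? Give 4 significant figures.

[L]_eq = 0.03978 M

Q₀ = 4.4224e-04 vs Keq = 3.6410e-04 ⇒ Q>K, reverse
Step 1:
                    X           A           L
  init         0.8939       0.122      0.0364
  Δ        7.3545e-04  7.3545e-04   -0.002206
  eq           0.8946      0.1227     0.03419
  solve Keq expr → x = -7.3545e-04; check Q = 3.6410e-04
Then change container volume by factor 0.8 (V_new/V_old).
Step 2:
                    X           A           L
  init          1.118      0.1534     0.04274
  Δ        9.8902e-04  9.8902e-04   -0.002967
  eq            1.119      0.1544     0.03978
  solve Keq expr → x = -9.8902e-04; check Q = 3.6410e-04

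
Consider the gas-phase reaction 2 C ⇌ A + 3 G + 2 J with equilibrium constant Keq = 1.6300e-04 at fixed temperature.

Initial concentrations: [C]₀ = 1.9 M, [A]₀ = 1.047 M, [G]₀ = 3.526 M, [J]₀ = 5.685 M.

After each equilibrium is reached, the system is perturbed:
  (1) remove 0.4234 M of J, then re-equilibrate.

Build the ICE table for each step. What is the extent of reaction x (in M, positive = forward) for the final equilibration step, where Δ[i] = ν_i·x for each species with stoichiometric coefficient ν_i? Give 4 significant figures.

Q₀ = 410.9 vs Keq = 1.6300e-04 ⇒ Q>K, reverse
Step 1:
                    C           A           G           J
  init            1.9       1.047       3.526       5.685
  Δ             2.087      -1.044      -3.131      -2.087
  eq            3.987    0.003255      0.3948       3.598
  solve Keq expr → x = -1.044; check Q = 1.6300e-04
Then remove 0.4234 M of J.
Step 2:
                    C           A           G           J
  init          3.987    0.003255      0.3948       3.174
  Δ         -0.001679  8.3952e-04    0.002519    0.001679
  eq            3.986    0.004095      0.3973       3.176
  solve Keq expr → x = 8.3952e-04; check Q = 1.6300e-04

x = 8.3952e-04 M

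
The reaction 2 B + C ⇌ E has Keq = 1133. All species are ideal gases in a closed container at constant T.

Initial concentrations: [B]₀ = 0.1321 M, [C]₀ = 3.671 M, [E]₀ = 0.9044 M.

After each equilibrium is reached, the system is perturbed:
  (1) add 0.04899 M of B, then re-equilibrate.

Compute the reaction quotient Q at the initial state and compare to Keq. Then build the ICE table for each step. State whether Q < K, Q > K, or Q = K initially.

Q₀ = 14.12; Q < K (proceeds forward)

Q₀ = 14.12 vs Keq = 1133 ⇒ Q<K, forward
Step 1:
                  B         C         E
  I          0.1321     3.671    0.9044
  C         -0.1168  -0.05838   0.05838
  E         0.01534     3.613    0.9628
  solve Keq expr → x = 0.05838; check Q = 1133
Then add 0.04899 M of B.
Step 2:
                  B         C         E
  I         0.06433     3.613    0.9628
  C        -0.04874  -0.02437   0.02437
  E         0.01558     3.588    0.9872
  solve Keq expr → x = 0.02437; check Q = 1133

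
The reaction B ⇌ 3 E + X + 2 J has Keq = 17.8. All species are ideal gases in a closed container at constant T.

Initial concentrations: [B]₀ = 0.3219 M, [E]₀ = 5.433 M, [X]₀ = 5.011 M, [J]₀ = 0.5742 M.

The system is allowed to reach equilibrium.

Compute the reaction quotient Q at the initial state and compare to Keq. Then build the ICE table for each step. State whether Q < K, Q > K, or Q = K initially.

Q₀ = 823.1; Q > K (proceeds reverse)

Q₀ = 823.1 vs Keq = 17.8 ⇒ Q>K, reverse
Step 1:
                   B          E          X          J
  Initial     0.3219      5.433      5.011     0.5742
  Change      0.2192    -0.6575    -0.2192    -0.4383
  Equil       0.5411      4.775      4.792     0.1359
  solve Keq expr → x = -0.2192; check Q = 17.8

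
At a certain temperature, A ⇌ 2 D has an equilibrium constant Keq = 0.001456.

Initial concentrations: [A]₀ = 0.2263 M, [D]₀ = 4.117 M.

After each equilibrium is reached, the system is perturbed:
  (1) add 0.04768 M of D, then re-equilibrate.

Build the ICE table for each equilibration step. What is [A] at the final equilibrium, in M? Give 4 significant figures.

Q₀ = 74.9 vs Keq = 0.001456 ⇒ Q>K, reverse
Step 1:
                   A          D
  I           0.2263      4.117
  C             2.03      -4.06
  E            2.256    0.05731
  solve Keq expr → x = -2.03; check Q = 0.001456
Then add 0.04768 M of D.
Step 2:
                   A          D
  I            2.256      0.105
  C          0.02369   -0.04738
  E             2.28    0.05761
  solve Keq expr → x = -0.02369; check Q = 0.001456

[A]_eq = 2.28 M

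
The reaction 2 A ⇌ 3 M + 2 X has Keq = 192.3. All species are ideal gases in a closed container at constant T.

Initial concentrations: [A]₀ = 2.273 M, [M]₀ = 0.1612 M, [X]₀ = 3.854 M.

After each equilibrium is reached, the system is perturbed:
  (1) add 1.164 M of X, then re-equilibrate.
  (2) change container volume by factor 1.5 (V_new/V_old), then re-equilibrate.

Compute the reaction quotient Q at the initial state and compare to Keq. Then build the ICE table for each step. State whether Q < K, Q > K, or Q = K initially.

Q₀ = 0.01204; Q < K (proceeds forward)

Q₀ = 0.01204 vs Keq = 192.3 ⇒ Q<K, forward
Step 1:
                    A           M           X
  I             2.273      0.1612       3.854
  C            -1.231       1.846       1.231
  E             1.042       2.007       5.085
  solve Keq expr → x = 0.6153; check Q = 192.3
Then add 1.164 M of X.
Step 2:
                    A           M           X
  I             1.042       2.007       6.249
  C           0.09195     -0.1379    -0.09195
  E             1.134       1.869       6.157
  solve Keq expr → x = -0.04597; check Q = 192.3
Then change container volume by factor 1.5 (V_new/V_old).
Step 3:
                    A           M           X
  I            0.7563       1.246       4.104
  C           -0.1798      0.2697      0.1798
  E            0.5765       1.516       4.284
  solve Keq expr → x = 0.08989; check Q = 192.3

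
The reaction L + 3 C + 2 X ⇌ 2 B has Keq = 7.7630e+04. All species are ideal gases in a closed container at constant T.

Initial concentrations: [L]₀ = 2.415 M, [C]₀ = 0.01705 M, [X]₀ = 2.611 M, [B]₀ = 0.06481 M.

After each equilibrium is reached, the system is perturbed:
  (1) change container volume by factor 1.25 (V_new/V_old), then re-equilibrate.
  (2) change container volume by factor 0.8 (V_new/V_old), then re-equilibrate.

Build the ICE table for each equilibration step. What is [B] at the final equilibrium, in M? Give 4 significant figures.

[B]_eq = 0.07508 M

Q₀ = 51.47 vs Keq = 7.7630e+04 ⇒ Q<K, forward
Step 1:
                    L           C           X           B
  init          2.415     0.01705       2.611     0.06481
  Δ         -0.005135     -0.0154    -0.01027     0.01027
  eq             2.41    0.001645       2.601     0.07508
  solve Keq expr → x = 0.005135; check Q = 7.7630e+04
Then change container volume by factor 1.25 (V_new/V_old).
Step 2:
                    L           C           X           B
  init          1.928    0.001316       2.081     0.06006
  Δ        1.5001e-04  4.5002e-04  3.0001e-04 -3.0001e-04
  eq            1.928    0.001766       2.081     0.05976
  solve Keq expr → x = -1.5001e-04; check Q = 7.7630e+04
Then change container volume by factor 0.8 (V_new/V_old).
Step 3:
                    L           C           X           B
  init           2.41    0.002208       2.601      0.0747
  Δ       -1.8751e-04 -5.6252e-04 -3.7501e-04  3.7501e-04
  eq             2.41    0.001645       2.601     0.07508
  solve Keq expr → x = 1.8751e-04; check Q = 7.7630e+04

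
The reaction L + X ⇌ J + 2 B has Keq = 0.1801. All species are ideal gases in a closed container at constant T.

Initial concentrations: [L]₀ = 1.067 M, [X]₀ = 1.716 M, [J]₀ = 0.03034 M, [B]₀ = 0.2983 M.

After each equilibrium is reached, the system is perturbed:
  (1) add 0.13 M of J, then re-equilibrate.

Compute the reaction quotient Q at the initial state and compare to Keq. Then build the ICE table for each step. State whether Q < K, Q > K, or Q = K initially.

Q₀ = 0.001474; Q < K (proceeds forward)

Q₀ = 0.001474 vs Keq = 0.1801 ⇒ Q<K, forward
Step 1:
                   L          X          J          B
  Initial      1.067      1.716    0.03034     0.2983
  Change     -0.2683    -0.2683     0.2683     0.5367
  Equil       0.7987      1.448     0.2987      0.835
  solve Keq expr → x = 0.2683; check Q = 0.1801
Then add 0.13 M of J.
Step 2:
                   L          X          J          B
  Initial     0.7987      1.448     0.4287      0.835
  Change     0.03854    0.03854   -0.03854   -0.07708
  Equil       0.8372      1.486     0.3901     0.7579
  solve Keq expr → x = -0.03854; check Q = 0.1801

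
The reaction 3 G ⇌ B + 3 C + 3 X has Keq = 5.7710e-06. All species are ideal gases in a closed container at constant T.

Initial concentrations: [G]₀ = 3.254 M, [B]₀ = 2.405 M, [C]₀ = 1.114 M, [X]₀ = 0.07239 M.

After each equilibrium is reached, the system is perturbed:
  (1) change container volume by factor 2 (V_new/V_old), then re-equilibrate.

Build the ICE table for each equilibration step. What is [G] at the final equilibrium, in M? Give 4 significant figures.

Q₀ = 3.6606e-05 vs Keq = 5.7710e-06 ⇒ Q>K, reverse
Step 1:
                    G           B           C           X
  Initial       3.254       2.405       1.114     0.07239
  Change      0.03169    -0.01056    -0.03169    -0.03169
  Equil         3.286       2.394       1.082      0.0407
  solve Keq expr → x = -0.01056; check Q = 5.7710e-06
Then change container volume by factor 2 (V_new/V_old).
Step 2:
                    G           B           C           X
  Initial       1.643       1.197      0.5412     0.02035
  Change     -0.02751     0.00917     0.02751     0.02751
  Equil         1.615       1.206      0.5687     0.04786
  solve Keq expr → x = 0.00917; check Q = 5.7710e-06

[G]_eq = 1.615 M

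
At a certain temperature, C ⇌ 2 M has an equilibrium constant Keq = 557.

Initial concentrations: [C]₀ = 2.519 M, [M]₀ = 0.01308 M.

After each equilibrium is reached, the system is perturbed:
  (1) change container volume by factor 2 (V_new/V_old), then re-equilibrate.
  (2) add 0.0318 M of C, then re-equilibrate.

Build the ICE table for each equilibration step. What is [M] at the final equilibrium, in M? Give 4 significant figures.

Q₀ = 6.7918e-05 vs Keq = 557 ⇒ Q<K, forward
Step 1:
                   C          M
  init         2.519    0.01308
  Δ           -2.475       4.95
  eq         0.04422      4.963
  solve Keq expr → x = 2.475; check Q = 557
Then change container volume by factor 2 (V_new/V_old).
Step 2:
                   C          M
  init       0.02211      2.481
  Δ         -0.01086    0.02172
  eq         0.01125      2.503
  solve Keq expr → x = 0.01086; check Q = 557
Then add 0.0318 M of C.
Step 3:
                   C          M
  init       0.04305      2.503
  Δ         -0.03123    0.06246
  eq         0.01182      2.566
  solve Keq expr → x = 0.03123; check Q = 557

[M]_eq = 2.566 M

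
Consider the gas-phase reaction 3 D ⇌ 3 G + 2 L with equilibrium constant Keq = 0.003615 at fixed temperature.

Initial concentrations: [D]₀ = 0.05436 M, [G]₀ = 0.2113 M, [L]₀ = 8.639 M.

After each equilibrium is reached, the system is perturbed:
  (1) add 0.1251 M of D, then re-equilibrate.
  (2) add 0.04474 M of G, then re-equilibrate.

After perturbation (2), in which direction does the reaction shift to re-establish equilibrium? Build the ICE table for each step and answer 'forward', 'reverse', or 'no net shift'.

Q₀ = 4383 vs Keq = 0.003615 ⇒ Q>K, reverse
Step 1:
                   D          G          L
  I          0.05436     0.2113      8.639
  C           0.2019    -0.2019    -0.1346
  E           0.2562   0.009438      8.504
  solve Keq expr → x = -0.06729; check Q = 0.003615
Then add 0.1251 M of D.
Step 2:
                   D          G          L
  I           0.3813   0.009438      8.504
  C        -0.004441   0.004441   0.002961
  E           0.3769    0.01388      8.507
  solve Keq expr → x = 0.00148; check Q = 0.003615
Then add 0.04474 M of G.
Step 3:
                   D          G          L
  I           0.3769    0.05862      8.507
  C          0.04312   -0.04312   -0.02874
  E             0.42     0.0155      8.479
  solve Keq expr → x = -0.01437; check Q = 0.003615

Direction: reverse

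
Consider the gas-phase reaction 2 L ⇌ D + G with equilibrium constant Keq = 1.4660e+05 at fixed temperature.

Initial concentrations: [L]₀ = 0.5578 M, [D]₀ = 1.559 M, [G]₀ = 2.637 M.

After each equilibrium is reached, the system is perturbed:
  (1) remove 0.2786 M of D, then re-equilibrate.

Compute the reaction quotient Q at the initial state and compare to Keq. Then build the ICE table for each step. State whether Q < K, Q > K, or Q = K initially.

Q₀ = 13.21; Q < K (proceeds forward)

Q₀ = 13.21 vs Keq = 1.4660e+05 ⇒ Q<K, forward
Step 1:
                   L          D          G
  Initial     0.5578      1.559      2.637
  Change     -0.5518     0.2759     0.2759
  Equil     0.006038      1.835      2.913
  solve Keq expr → x = 0.2759; check Q = 1.4660e+05
Then remove 0.2786 M of D.
Step 2:
                   L          D          G
  Initial   0.006038      1.556      2.913
  Change  -4.7661e-04 2.3830e-04 2.3830e-04
  Equil     0.005561      1.557      2.913
  solve Keq expr → x = 2.3830e-04; check Q = 1.4660e+05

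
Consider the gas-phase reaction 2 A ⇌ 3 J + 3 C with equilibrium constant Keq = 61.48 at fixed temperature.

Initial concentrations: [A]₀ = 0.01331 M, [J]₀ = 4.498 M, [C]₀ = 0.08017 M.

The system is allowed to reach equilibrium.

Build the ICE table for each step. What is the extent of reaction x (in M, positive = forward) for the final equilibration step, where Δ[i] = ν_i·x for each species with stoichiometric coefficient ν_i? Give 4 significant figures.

Q₀ = 264.7 vs Keq = 61.48 ⇒ Q>K, reverse
Step 1:
                   A          J          C
  Initial    0.01331      4.498    0.08017
  Change     0.00815   -0.01222   -0.01222
  Equil      0.02146      4.486    0.06795
  solve Keq expr → x = -0.004075; check Q = 61.48

x = -0.004075 M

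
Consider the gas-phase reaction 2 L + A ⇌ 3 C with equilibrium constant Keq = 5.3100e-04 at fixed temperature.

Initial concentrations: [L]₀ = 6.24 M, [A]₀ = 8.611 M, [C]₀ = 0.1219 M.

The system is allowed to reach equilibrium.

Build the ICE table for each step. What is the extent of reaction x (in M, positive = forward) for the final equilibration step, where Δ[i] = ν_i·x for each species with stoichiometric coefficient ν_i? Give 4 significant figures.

x = 0.1402 M

Q₀ = 5.4024e-06 vs Keq = 5.3100e-04 ⇒ Q<K, forward
Step 1:
                    L           A           C
  I              6.24       8.611      0.1219
  C           -0.2805     -0.1402      0.4207
  E              5.96       8.471      0.5426
  solve Keq expr → x = 0.1402; check Q = 5.3100e-04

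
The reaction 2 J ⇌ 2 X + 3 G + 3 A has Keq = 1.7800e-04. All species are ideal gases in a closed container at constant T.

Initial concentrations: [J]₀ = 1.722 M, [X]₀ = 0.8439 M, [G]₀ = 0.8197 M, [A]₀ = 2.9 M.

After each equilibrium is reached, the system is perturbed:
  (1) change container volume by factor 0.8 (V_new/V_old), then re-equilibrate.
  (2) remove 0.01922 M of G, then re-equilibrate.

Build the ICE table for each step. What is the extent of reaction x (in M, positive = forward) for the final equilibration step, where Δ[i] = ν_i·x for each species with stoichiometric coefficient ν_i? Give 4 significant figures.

x = 0.005746 M

Q₀ = 3.226 vs Keq = 1.7800e-04 ⇒ Q>K, reverse
Step 1:
                    J           X           G           A
  I             1.722      0.8439      0.8197         2.9
  C             0.488      -0.488      -0.732      -0.732
  E              2.21      0.3559     0.08766       2.168
  solve Keq expr → x = -0.244; check Q = 1.7800e-04
Then change container volume by factor 0.8 (V_new/V_old).
Step 2:
                    J           X           G           A
  I             2.763      0.4448      0.1096        2.71
  C           0.02364    -0.02364    -0.03546    -0.03546
  E             2.786      0.4212     0.07412       2.674
  solve Keq expr → x = -0.01182; check Q = 1.7800e-04
Then remove 0.01922 M of G.
Step 3:
                    J           X           G           A
  I             2.786      0.4212      0.0549       2.674
  C          -0.01149     0.01149     0.01724     0.01724
  E             2.775      0.4327     0.07213       2.692
  solve Keq expr → x = 0.005746; check Q = 1.7800e-04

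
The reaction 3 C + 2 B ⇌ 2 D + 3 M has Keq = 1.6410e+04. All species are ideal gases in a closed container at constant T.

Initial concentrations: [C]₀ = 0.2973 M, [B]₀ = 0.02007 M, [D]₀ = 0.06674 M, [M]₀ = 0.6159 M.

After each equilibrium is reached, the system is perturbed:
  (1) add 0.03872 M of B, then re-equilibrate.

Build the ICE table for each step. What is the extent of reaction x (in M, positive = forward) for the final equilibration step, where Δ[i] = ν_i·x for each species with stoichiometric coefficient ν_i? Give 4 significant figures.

x = 0.01787 M

Q₀ = 98.32 vs Keq = 1.6410e+04 ⇒ Q<K, forward
Step 1:
                    C           B           D           M
  Initial      0.2973     0.02007     0.06674      0.6159
  Change     -0.02649    -0.01766     0.01766     0.02649
  Equil        0.2708    0.002407      0.0844      0.6424
  solve Keq expr → x = 0.008831; check Q = 1.6410e+04
Then add 0.03872 M of B.
Step 2:
                    C           B           D           M
  Initial      0.2708     0.04113      0.0844      0.6424
  Change     -0.05362    -0.03575     0.03575     0.05362
  Equil        0.2172    0.005381      0.1201       0.696
  solve Keq expr → x = 0.01787; check Q = 1.6410e+04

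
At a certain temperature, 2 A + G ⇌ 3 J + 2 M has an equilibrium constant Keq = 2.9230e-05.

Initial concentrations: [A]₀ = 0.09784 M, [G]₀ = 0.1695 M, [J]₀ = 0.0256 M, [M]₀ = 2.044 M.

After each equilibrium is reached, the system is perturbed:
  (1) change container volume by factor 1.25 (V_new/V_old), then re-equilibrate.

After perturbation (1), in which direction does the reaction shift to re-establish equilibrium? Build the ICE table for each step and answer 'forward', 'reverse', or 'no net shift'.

Direction: forward

Q₀ = 0.0432 vs Keq = 2.9230e-05 ⇒ Q>K, reverse
Step 1:
                    A           G           J           M
  I           0.09784      0.1695      0.0256       2.044
  C           0.01538    0.007691    -0.02307    -0.01538
  E            0.1132      0.1772    0.002527       2.029
  solve Keq expr → x = -0.007691; check Q = 2.9230e-05
Then change container volume by factor 1.25 (V_new/V_old).
Step 2:
                    A           G           J           M
  I           0.09058      0.1418    0.002021       1.623
  C       -2.1318e-04 -1.0659e-04  3.1976e-04  2.1318e-04
  E           0.09036      0.1416    0.002341       1.623
  solve Keq expr → x = 1.0659e-04; check Q = 2.9230e-05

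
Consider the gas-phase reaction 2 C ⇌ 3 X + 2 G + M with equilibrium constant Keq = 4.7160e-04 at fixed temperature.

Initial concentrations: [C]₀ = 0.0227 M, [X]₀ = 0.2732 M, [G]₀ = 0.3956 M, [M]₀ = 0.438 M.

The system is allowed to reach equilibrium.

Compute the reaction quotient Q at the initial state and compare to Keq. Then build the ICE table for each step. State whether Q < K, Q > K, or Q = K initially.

Q₀ = 2.713; Q > K (proceeds reverse)

Q₀ = 2.713 vs Keq = 4.7160e-04 ⇒ Q>K, reverse
Step 1:
                   C          X          G          M
  Initial     0.0227     0.2732     0.3956      0.438
  Change      0.1317    -0.1975    -0.1317   -0.06584
  Equil       0.1544    0.07569     0.2639     0.3722
  solve Keq expr → x = -0.06584; check Q = 4.7160e-04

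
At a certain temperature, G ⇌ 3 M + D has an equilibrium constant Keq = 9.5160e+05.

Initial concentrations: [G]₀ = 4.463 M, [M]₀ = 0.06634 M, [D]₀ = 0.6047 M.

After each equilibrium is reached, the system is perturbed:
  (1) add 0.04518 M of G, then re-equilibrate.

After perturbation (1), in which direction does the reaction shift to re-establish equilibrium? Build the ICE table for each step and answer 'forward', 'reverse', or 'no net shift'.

Direction: forward

Q₀ = 3.9558e-05 vs Keq = 9.5160e+05 ⇒ Q<K, forward
Step 1:
                   G          M          D
  init         4.463    0.06634     0.6047
  Δ            -4.45      13.35       4.45
  eq         0.01283      13.42      5.055
  solve Keq expr → x = 4.45; check Q = 9.5160e+05
Then add 0.04518 M of G.
Step 2:
                   G          M          D
  init       0.05801      13.42      5.055
  Δ         -0.04467      0.134    0.04467
  eq         0.01333      13.55        5.1
  solve Keq expr → x = 0.04467; check Q = 9.5160e+05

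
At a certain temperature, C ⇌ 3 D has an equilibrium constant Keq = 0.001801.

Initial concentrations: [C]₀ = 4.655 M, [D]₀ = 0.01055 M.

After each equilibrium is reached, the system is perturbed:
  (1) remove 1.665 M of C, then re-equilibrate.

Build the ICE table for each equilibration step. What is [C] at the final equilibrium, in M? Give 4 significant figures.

Q₀ = 2.5225e-07 vs Keq = 0.001801 ⇒ Q<K, forward
Step 1:
                  C         D
  init        4.655   0.01055
  Δ        -0.06389    0.1917
  eq          4.591    0.2022
  solve Keq expr → x = 0.06389; check Q = 0.001801
Then remove 1.665 M of C.
Step 2:
                  C         D
  init        2.926    0.2022
  Δ        0.009336  -0.02801
  eq          2.935    0.1742
  solve Keq expr → x = -0.009336; check Q = 0.001801

[C]_eq = 2.935 M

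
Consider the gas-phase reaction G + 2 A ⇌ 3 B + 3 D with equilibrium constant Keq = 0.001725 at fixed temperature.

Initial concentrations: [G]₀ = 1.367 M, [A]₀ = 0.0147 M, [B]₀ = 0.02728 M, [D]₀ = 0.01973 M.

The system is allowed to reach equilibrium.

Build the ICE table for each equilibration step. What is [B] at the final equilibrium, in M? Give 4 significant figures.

Q₀ = 5.2785e-07 vs Keq = 0.001725 ⇒ Q<K, forward
Step 1:
                  G         A         B         D
  Initial     1.367    0.0147   0.02728   0.01973
  Change  -0.006533  -0.01307    0.0196    0.0196
  Equil        1.36  0.001634   0.04688   0.03933
  solve Keq expr → x = 0.006533; check Q = 0.001725

[B]_eq = 0.04688 M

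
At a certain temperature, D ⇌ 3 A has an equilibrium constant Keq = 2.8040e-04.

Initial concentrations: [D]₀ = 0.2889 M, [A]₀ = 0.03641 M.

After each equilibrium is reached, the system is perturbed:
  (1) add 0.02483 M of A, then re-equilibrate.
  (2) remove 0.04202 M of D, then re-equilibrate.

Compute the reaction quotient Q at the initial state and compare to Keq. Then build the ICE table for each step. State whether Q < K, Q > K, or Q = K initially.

Q₀ = 1.6708e-04 vs Keq = 2.8040e-04 ⇒ Q<K, forward
Step 1:
                   D          A
  init        0.2889    0.03641
  Δ        -0.002249   0.006746
  eq          0.2867    0.04316
  solve Keq expr → x = 0.002249; check Q = 2.8040e-04
Then add 0.02483 M of A.
Step 2:
                   D          A
  init        0.2867    0.06799
  Δ         0.008142   -0.02443
  eq          0.2948    0.04356
  solve Keq expr → x = -0.008142; check Q = 2.8040e-04
Then remove 0.04202 M of D.
Step 3:
                   D          A
  init        0.2528    0.04356
  Δ       7.1261e-04  -0.002138
  eq          0.2535    0.04142
  solve Keq expr → x = -7.1261e-04; check Q = 2.8040e-04

Q₀ = 1.6708e-04; Q < K (proceeds forward)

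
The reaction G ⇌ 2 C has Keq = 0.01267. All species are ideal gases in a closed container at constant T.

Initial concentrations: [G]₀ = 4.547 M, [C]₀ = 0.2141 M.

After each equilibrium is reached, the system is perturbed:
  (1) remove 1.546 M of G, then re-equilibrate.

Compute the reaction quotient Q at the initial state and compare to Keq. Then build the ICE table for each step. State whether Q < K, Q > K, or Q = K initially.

Q₀ = 0.01008; Q < K (proceeds forward)

Q₀ = 0.01008 vs Keq = 0.01267 ⇒ Q<K, forward
Step 1:
                  G         C
  Initial     4.547    0.2141
  Change   -0.01279   0.02558
  Equil       4.534    0.2397
  solve Keq expr → x = 0.01279; check Q = 0.01267
Then remove 1.546 M of G.
Step 2:
                  G         C
  Initial     2.988    0.2397
  Change    0.02219  -0.04438
  Equil        3.01    0.1953
  solve Keq expr → x = -0.02219; check Q = 0.01267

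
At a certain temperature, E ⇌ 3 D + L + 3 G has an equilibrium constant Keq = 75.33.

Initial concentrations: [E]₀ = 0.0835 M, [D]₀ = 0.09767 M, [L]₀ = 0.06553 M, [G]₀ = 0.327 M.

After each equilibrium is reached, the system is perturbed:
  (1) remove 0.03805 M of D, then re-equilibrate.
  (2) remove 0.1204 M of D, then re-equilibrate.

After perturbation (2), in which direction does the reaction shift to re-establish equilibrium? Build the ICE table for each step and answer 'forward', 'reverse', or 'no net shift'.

Q₀ = 2.5567e-05 vs Keq = 75.33 ⇒ Q<K, forward
Step 1:
                  E         D         L         G
  I          0.0835   0.09767   0.06553     0.327
  C        -0.08348    0.2505   0.08348    0.2505
  E       1.6069e-05    0.3481     0.149    0.5775
  solve Keq expr → x = 0.08348; check Q = 75.33
Then remove 0.03805 M of D.
Step 2:
                  E         D         L         G
  I       1.6069e-05    0.3101     0.149    0.5775
  C       -4.7115e-06 1.4135e-05 4.7115e-06 1.4135e-05
  E       1.1358e-05    0.3101     0.149    0.5775
  solve Keq expr → x = 4.7115e-06; check Q = 75.33
Then remove 0.1204 M of D.
Step 3:
                  E         D         L         G
  I       1.1358e-05    0.1897     0.149    0.5775
  C       -8.7564e-06 2.6269e-05 8.7564e-06 2.6269e-05
  E       2.6015e-06    0.1897     0.149    0.5775
  solve Keq expr → x = 8.7564e-06; check Q = 75.33

Direction: forward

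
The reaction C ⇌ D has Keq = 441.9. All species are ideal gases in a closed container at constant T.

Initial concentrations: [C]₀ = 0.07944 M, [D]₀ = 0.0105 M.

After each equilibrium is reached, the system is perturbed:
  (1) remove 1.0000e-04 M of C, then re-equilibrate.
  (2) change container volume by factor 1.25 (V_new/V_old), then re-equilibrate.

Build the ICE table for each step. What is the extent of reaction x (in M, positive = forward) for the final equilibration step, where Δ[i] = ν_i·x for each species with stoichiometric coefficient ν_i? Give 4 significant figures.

Q₀ = 0.1322 vs Keq = 441.9 ⇒ Q<K, forward
Step 1:
                  C         D
  init      0.07944    0.0105
  Δ        -0.07924   0.07924
  eq      2.0307e-04   0.08974
  solve Keq expr → x = 0.07924; check Q = 441.9
Then remove 1.0000e-04 M of C.
Step 2:
                  C         D
  init    1.0307e-04   0.08974
  Δ       9.9774e-05 -9.9774e-05
  eq      2.0284e-04   0.08964
  solve Keq expr → x = -9.9774e-05; check Q = 441.9
Then change container volume by factor 1.25 (V_new/V_old).
Step 3:
                  C         D
  init    1.6228e-04   0.07171
  Δ               0         0
  eq      1.6228e-04   0.07171
  solve Keq expr → x = 0; check Q = 441.9

x = 0 M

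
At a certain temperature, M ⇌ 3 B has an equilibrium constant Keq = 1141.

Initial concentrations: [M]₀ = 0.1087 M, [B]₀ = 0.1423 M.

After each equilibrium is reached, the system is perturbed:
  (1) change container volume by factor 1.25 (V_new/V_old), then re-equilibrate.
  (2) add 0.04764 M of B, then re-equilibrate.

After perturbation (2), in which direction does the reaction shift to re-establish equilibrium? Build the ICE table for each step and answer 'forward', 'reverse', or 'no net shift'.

Q₀ = 0.02651 vs Keq = 1141 ⇒ Q<K, forward
Step 1:
                    M           B
  init         0.1087      0.1423
  Δ           -0.1086      0.3258
  eq       8.9911e-05      0.4681
  solve Keq expr → x = 0.1086; check Q = 1141
Then change container volume by factor 1.25 (V_new/V_old).
Step 2:
                    M           B
  init     7.1929e-05      0.3745
  Δ       -2.5866e-05  7.7598e-05
  eq       4.6063e-05      0.3746
  solve Keq expr → x = 2.5866e-05; check Q = 1141
Then add 0.04764 M of B.
Step 3:
                    M           B
  init     4.6063e-05      0.4222
  Δ        1.9877e-05 -5.9632e-05
  eq       6.5941e-05      0.4222
  solve Keq expr → x = -1.9877e-05; check Q = 1141

Direction: reverse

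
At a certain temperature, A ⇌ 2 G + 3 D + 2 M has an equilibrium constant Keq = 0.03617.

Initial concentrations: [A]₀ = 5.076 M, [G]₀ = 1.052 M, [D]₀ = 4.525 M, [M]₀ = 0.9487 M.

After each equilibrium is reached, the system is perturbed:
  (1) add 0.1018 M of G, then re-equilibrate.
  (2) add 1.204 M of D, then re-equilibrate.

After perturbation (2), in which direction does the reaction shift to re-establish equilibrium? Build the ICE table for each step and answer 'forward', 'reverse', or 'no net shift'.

Direction: reverse

Q₀ = 18.18 vs Keq = 0.03617 ⇒ Q>K, reverse
Step 1:
                   A          G          D          M
  init         5.076      1.052      4.525     0.9487
  Δ           0.3655     -0.731     -1.096     -0.731
  eq           5.441      0.321      3.429     0.2177
  solve Keq expr → x = -0.3655; check Q = 0.03617
Then add 0.1018 M of G.
Step 2:
                   A          G          D          M
  init         5.441     0.4228      3.429     0.2177
  Δ          0.01687   -0.03374   -0.05062   -0.03374
  eq           5.458     0.3891      3.378      0.184
  solve Keq expr → x = -0.01687; check Q = 0.03617
Then add 1.204 M of D.
Step 3:
                   A          G          D          M
  init         5.458     0.3891      4.582      0.184
  Δ          0.02388   -0.04775   -0.07163   -0.04775
  eq           5.482     0.3413       4.51     0.1362
  solve Keq expr → x = -0.02388; check Q = 0.03617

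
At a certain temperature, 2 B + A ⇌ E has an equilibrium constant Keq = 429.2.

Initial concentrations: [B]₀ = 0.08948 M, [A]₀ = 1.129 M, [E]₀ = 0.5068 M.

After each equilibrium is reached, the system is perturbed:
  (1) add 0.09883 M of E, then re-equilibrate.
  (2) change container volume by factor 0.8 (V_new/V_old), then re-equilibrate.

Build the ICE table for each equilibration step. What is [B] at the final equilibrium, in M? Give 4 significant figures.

[B]_eq = 0.03671 M

Q₀ = 56.06 vs Keq = 429.2 ⇒ Q<K, forward
Step 1:
                   B          A          E
  Initial    0.08948      1.129     0.5068
  Change    -0.05584   -0.02792    0.02792
  Equil      0.03364      1.101     0.5347
  solve Keq expr → x = 0.02792; check Q = 429.2
Then add 0.09883 M of E.
Step 2:
                   B          A          E
  Initial    0.03364      1.101     0.6336
  Change    0.002911   0.001455  -0.001455
  Equil      0.03655      1.103     0.6321
  solve Keq expr → x = -0.001455; check Q = 429.2
Then change container volume by factor 0.8 (V_new/V_old).
Step 3:
                   B          A          E
  Initial    0.04569      1.378     0.7901
  Change   -0.008974  -0.004487   0.004487
  Equil      0.03671      1.374     0.7946
  solve Keq expr → x = 0.004487; check Q = 429.2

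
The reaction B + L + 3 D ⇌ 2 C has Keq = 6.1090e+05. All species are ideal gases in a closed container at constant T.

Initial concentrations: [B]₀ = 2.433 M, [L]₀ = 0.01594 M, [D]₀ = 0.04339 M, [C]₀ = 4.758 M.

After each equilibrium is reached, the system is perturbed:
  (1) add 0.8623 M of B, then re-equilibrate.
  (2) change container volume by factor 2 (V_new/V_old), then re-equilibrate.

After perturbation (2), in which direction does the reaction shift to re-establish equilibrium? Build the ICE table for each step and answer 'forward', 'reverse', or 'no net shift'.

Direction: reverse

Q₀ = 7.1458e+06 vs Keq = 6.1090e+05 ⇒ Q>K, reverse
Step 1:
                    B           L           D           C
  init          2.433     0.01594     0.04339       4.758
  Δ           0.01247     0.01247     0.03742    -0.02495
  eq            2.445     0.02841     0.08081       4.733
  solve Keq expr → x = -0.01247; check Q = 6.1090e+05
Then add 0.8623 M of B.
Step 2:
                    B           L           D           C
  init          3.308     0.02841     0.08081       4.733
  Δ         -0.001971   -0.001971   -0.005912    0.003941
  eq            3.306     0.02644      0.0749       4.737
  solve Keq expr → x = 0.001971; check Q = 6.1090e+05
Then change container volume by factor 2 (V_new/V_old).
Step 3:
                    B           L           D           C
  init          1.653     0.01322     0.03745       2.368
  Δ          0.008528    0.008528     0.02559    -0.01706
  eq            1.661     0.02175     0.06304       2.351
  solve Keq expr → x = -0.008528; check Q = 6.1090e+05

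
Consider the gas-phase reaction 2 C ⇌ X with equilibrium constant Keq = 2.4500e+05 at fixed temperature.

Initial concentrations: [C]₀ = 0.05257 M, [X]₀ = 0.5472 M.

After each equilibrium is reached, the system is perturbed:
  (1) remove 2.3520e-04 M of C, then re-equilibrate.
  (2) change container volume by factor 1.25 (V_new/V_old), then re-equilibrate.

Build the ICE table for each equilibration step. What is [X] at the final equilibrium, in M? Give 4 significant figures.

Q₀ = 198 vs Keq = 2.4500e+05 ⇒ Q<K, forward
Step 1:
                    C           X
  I           0.05257      0.5472
  C          -0.05104     0.02552
  E          0.001529      0.5727
  solve Keq expr → x = 0.02552; check Q = 2.4500e+05
Then remove 2.3520e-04 M of C.
Step 2:
                    C           X
  I          0.001294      0.5727
  C        2.3504e-04 -1.1752e-04
  E          0.001529      0.5726
  solve Keq expr → x = -1.1752e-04; check Q = 2.4500e+05
Then change container volume by factor 1.25 (V_new/V_old).
Step 3:
                    C           X
  I          0.001223      0.4581
  C        1.4425e-04 -7.2125e-05
  E          0.001367       0.458
  solve Keq expr → x = -7.2125e-05; check Q = 2.4500e+05

[X]_eq = 0.458 M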